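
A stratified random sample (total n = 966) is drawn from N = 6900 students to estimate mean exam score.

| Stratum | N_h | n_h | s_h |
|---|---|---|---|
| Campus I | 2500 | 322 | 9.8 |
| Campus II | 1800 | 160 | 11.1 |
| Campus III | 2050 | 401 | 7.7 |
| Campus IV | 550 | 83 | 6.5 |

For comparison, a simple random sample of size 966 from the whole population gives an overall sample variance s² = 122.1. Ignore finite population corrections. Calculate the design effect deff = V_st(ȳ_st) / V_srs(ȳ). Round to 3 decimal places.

V̂(ȳ_st) = Σ W_h² s_h²/n_h, with W_h = N_h/N and N = 6900:
  stratum Campus I: (2500/6900)²·9.8²/322 = 0.0391542
  stratum Campus II: (1800/6900)²·11.1²/160 = 0.052405
  stratum Campus III: (2050/6900)²·7.7²/401 = 0.0130511
  stratum Campus IV: (550/6900)²·6.5²/83 = 0.00323427
V_st = 0.107845
V_srs = s²/n = 122.1/966 = 0.126398
deff = V_st / V_srs = 0.107845/0.126398 = 0.8532

deff ≈ 0.853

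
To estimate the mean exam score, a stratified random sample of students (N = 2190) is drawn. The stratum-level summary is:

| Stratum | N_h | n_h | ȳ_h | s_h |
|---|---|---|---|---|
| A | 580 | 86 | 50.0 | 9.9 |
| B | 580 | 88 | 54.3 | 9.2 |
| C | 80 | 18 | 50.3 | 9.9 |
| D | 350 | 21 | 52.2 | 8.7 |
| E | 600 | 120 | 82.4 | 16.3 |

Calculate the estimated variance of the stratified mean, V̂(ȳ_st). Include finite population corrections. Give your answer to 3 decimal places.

V̂(ȳ_st) ≈ 0.350

V̂(ȳ_st) = Σ W_h² (1 − n_h/N_h) s_h²/n_h, with W_h = N_h/N and N = 2190:
  stratum A: (580/2190)²·(1 − 86/580)·9.9²/86 = 0.068083
  stratum B: (580/2190)²·(1 − 88/580)·9.2²/88 = 0.0572266
  stratum C: (80/2190)²·(1 − 18/80)·9.9²/18 = 0.00563108
  stratum D: (350/2190)²·(1 − 21/350)·8.7²/21 = 0.0865356
  stratum E: (600/2190)²·(1 − 120/600)·16.3²/120 = 0.132953
V̂(ȳ_st) = 0.350429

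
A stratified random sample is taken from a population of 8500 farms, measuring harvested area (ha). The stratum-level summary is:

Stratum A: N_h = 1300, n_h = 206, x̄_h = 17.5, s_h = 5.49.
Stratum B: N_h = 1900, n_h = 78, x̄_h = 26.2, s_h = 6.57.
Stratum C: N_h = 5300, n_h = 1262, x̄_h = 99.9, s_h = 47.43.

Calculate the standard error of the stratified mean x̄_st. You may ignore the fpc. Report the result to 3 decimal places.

SE(x̄_st) ≈ 0.851

V̂(x̄_st) = Σ W_h² s_h²/n_h, with W_h = N_h/N and N = 8500:
  stratum A: (1300/8500)²·5.49²/206 = 0.00342236
  stratum B: (1900/8500)²·6.57²/78 = 0.0276507
  stratum C: (5300/8500)²·47.43²/1262 = 0.693044
V̂(x̄_st) = 0.724117
SE(x̄_st) = √0.724117 = 0.850951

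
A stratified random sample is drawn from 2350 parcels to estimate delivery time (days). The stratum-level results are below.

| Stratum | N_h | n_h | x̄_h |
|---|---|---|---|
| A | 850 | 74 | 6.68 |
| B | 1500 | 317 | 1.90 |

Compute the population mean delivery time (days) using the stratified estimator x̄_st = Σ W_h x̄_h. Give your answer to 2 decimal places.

N = Σ N_h = 2350. Stratum weights W_h = N_h/N.
x̄_st = (850·6.68 + 1500·1.90) / 2350 = 3.6289

x̄_st ≈ 3.63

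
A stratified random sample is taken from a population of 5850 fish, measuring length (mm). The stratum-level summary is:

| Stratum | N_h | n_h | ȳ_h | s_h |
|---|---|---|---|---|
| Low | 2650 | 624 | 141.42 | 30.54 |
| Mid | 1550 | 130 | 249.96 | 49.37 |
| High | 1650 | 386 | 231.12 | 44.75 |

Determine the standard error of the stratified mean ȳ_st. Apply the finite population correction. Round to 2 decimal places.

SE(ȳ_st) ≈ 1.33

V̂(ȳ_st) = Σ W_h² (1 − n_h/N_h) s_h²/n_h, with W_h = N_h/N and N = 5850:
  stratum Low: (2650/5850)²·(1 − 624/2650)·30.54²/624 = 0.234491
  stratum Mid: (1550/5850)²·(1 − 130/1550)·49.37²/130 = 1.20584
  stratum High: (1650/5850)²·(1 − 386/1650)·44.75²/386 = 0.316168
V̂(ȳ_st) = 1.7565
SE(ȳ_st) = √1.7565 = 1.32533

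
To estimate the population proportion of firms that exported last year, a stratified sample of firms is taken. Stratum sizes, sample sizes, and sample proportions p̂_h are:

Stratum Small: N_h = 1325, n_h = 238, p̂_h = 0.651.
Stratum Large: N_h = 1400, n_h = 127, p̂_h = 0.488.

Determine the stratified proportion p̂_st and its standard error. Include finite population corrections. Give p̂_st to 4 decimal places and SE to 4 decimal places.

N = 2725; stratum weights W_h = N_h/N.
p̂_st = Σ W_h p̂_h = (1325·0.651 + 1400·0.488)/2725 = 0.56726
V̂(p̂_st) = Σ W_h² (1 − n_h/N_h) p̂_h(1−p̂_h)/(n_h−1):
  stratum Small: (1325/2725)²·(1 − 238/1325)·0.651·0.349/237 = 0.000185939
  stratum Large: (1400/2725)²·(1 − 127/1400)·0.488·0.512/126 = 0.00047593
V̂(p̂_st) = 0.000661869; SE = √V̂ = 0.0257268

p̂_st ≈ 0.5673, SE ≈ 0.0257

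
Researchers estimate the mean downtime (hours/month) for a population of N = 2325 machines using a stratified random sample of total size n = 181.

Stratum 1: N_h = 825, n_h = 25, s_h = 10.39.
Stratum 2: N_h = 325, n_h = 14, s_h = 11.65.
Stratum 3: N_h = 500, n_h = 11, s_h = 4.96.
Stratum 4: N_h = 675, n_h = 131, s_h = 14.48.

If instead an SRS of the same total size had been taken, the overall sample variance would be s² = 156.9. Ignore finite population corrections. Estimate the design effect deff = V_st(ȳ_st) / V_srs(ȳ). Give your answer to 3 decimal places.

V̂(ȳ_st) = Σ W_h² s_h²/n_h, with W_h = N_h/N and N = 2325:
  stratum 1: (825/2325)²·10.39²/25 = 0.543692
  stratum 2: (325/2325)²·11.65²/14 = 0.189428
  stratum 3: (500/2325)²·4.96²/11 = 0.103434
  stratum 4: (675/2325)²·14.48²/131 = 0.134905
V_st = 0.97146
V_srs = s²/n = 156.9/181 = 0.866851
deff = V_st / V_srs = 0.97146/0.866851 = 1.1207

deff ≈ 1.121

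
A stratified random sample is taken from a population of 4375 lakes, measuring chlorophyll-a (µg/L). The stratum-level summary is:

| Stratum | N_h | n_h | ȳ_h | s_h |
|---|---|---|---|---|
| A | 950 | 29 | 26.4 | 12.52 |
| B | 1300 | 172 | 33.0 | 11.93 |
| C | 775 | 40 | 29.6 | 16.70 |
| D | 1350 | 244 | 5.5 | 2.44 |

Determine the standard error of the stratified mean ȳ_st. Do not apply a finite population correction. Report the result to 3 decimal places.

V̂(ȳ_st) = Σ W_h² s_h²/n_h, with W_h = N_h/N and N = 4375:
  stratum A: (950/4375)²·12.52²/29 = 0.25486
  stratum B: (1300/4375)²·11.93²/172 = 0.0730606
  stratum C: (775/4375)²·16.70²/40 = 0.218786
  stratum D: (1350/4375)²·2.44²/244 = 0.00232328
V̂(ȳ_st) = 0.54903
SE(ȳ_st) = √0.54903 = 0.740966

SE(ȳ_st) ≈ 0.741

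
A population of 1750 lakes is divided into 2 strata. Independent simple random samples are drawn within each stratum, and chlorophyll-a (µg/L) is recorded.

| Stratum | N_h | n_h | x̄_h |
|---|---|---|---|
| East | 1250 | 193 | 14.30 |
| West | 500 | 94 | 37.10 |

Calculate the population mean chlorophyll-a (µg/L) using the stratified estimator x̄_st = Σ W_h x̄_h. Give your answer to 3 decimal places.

x̄_st ≈ 20.814

N = Σ N_h = 1750. Stratum weights W_h = N_h/N.
x̄_st = (1250·14.30 + 500·37.10) / 1750 = 20.81429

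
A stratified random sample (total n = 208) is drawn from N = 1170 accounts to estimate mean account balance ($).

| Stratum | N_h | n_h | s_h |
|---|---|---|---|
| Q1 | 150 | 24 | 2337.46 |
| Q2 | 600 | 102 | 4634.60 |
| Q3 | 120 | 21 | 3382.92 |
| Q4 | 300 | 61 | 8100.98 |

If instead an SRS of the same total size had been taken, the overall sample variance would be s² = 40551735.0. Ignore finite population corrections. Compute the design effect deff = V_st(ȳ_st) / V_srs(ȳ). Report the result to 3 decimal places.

deff ≈ 0.695

V̂(ȳ_st) = Σ W_h² s_h²/n_h, with W_h = N_h/N and N = 1170:
  stratum Q1: (150/1170)²·2337.46²/24 = 3741.86
  stratum Q2: (600/1170)²·4634.60²/102 = 55380.3
  stratum Q3: (120/1170)²·3382.92²/21 = 5732.64
  stratum Q4: (300/1170)²·8100.98²/61 = 70732
V_st = 135587
V_srs = s²/n = 40551735.0/208 = 194960
deff = V_st / V_srs = 135587/194960 = 0.6955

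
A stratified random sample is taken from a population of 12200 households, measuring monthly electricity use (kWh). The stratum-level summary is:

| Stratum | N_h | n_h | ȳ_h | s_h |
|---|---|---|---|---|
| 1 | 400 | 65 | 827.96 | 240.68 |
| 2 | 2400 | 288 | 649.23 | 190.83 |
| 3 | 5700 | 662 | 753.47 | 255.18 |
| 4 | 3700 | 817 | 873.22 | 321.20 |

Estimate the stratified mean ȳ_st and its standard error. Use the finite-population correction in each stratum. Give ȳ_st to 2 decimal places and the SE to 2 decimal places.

ȳ_st = Σ W_h ȳ_h = (400·827.96 + 2400·649.23 + 5700·753.47 + 3700·873.22)/12200 = 771.72369
V̂(ȳ_st) = Σ W_h² (1 − n_h/N_h) s_h²/n_h, with W_h = N_h/N and N = 12200:
  stratum 1: (400/12200)²·(1 − 65/400)·240.68²/65 = 0.802328
  stratum 2: (2400/12200)²·(1 − 288/2400)·190.83²/288 = 4.30612
  stratum 3: (5700/12200)²·(1 − 662/5700)·255.18²/662 = 18.9779
  stratum 4: (3700/12200)²·(1 − 817/3700)·321.20²/817 = 9.05015
V̂(ȳ_st) = 33.1365
SE(ȳ_st) = √33.1365 = 5.75643

ȳ_st ≈ 771.72, SE ≈ 5.76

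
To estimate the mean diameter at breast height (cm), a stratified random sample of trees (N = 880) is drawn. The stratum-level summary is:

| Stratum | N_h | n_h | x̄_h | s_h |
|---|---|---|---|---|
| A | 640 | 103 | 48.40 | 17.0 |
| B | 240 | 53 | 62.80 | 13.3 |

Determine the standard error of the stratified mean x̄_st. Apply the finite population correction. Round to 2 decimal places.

V̂(x̄_st) = Σ W_h² (1 − n_h/N_h) s_h²/n_h, with W_h = N_h/N and N = 880:
  stratum A: (640/880)²·(1 − 103/640)·17.0²/103 = 1.24523
  stratum B: (240/880)²·(1 − 53/240)·13.3²/53 = 0.193426
V̂(x̄_st) = 1.43866
SE(x̄_st) = √1.43866 = 1.19944

SE(x̄_st) ≈ 1.20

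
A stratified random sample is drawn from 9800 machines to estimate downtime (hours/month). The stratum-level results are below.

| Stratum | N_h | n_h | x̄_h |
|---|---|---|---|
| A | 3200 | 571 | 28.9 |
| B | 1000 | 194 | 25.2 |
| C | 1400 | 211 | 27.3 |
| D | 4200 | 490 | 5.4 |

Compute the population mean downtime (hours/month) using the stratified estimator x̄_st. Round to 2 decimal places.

N = Σ N_h = 9800. Stratum weights W_h = N_h/N.
x̄_st = (3200·28.9 + 1000·25.2 + 1400·27.3 + 4200·5.4) / 9800 = 18.2224

x̄_st ≈ 18.22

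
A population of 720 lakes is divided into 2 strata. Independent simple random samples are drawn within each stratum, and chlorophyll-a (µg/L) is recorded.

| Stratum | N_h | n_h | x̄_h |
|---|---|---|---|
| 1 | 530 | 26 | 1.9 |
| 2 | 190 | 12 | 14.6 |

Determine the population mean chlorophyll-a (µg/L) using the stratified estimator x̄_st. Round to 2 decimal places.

N = Σ N_h = 720. Stratum weights W_h = N_h/N.
x̄_st = (530·1.9 + 190·14.6) / 720 = 5.2514

x̄_st ≈ 5.25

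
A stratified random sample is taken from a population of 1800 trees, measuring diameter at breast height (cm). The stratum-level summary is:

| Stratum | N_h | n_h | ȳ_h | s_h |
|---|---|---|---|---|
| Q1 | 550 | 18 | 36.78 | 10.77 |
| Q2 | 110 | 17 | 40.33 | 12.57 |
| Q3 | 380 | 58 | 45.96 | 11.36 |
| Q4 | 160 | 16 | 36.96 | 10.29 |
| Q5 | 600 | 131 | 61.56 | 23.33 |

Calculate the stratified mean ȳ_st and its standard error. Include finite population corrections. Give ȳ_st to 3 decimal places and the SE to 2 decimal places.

ȳ_st = Σ W_h ȳ_h = (550·36.78 + 110·40.33 + 380·45.96 + 160·36.96 + 600·61.56)/1800 = 47.21094
V̂(ȳ_st) = Σ W_h² (1 − n_h/N_h) s_h²/n_h, with W_h = N_h/N and N = 1800:
  stratum Q1: (550/1800)²·(1 − 18/550)·10.77²/18 = 0.581953
  stratum Q2: (110/1800)²·(1 − 17/110)·12.57²/17 = 0.0293462
  stratum Q3: (380/1800)²·(1 − 58/380)·11.36²/58 = 0.0840278
  stratum Q4: (160/1800)²·(1 − 16/160)·10.29²/16 = 0.0470596
  stratum Q5: (600/1800)²·(1 − 131/600)·23.33²/131 = 0.360859
V̂(ȳ_st) = 1.10325
SE(ȳ_st) = √1.10325 = 1.05036

ȳ_st ≈ 47.211, SE ≈ 1.05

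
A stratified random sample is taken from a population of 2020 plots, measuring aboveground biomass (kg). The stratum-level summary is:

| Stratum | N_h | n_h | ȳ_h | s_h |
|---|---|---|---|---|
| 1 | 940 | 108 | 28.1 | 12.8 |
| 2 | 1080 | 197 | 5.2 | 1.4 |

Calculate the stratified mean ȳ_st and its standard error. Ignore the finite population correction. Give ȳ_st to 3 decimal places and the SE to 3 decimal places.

ȳ_st ≈ 15.856, SE ≈ 0.576

ȳ_st = Σ W_h ȳ_h = (940·28.1 + 1080·5.2)/2020 = 15.85644
V̂(ȳ_st) = Σ W_h² s_h²/n_h, with W_h = N_h/N and N = 2020:
  stratum 1: (940/2020)²·12.8²/108 = 0.32851
  stratum 2: (1080/2020)²·1.4²/197 = 0.00284403
V̂(ȳ_st) = 0.331354
SE(ȳ_st) = √0.331354 = 0.575634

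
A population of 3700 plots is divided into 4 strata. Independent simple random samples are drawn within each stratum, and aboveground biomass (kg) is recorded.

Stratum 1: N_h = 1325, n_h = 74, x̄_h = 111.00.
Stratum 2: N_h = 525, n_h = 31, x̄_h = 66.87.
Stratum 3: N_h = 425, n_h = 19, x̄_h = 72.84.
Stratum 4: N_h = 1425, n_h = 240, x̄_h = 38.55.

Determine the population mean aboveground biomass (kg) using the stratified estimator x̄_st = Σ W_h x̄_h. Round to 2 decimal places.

N = Σ N_h = 3700. Stratum weights W_h = N_h/N.
x̄_st = (1325·111.00 + 525·66.87 + 425·72.84 + 1425·38.55) / 3700 = 72.4520

x̄_st ≈ 72.45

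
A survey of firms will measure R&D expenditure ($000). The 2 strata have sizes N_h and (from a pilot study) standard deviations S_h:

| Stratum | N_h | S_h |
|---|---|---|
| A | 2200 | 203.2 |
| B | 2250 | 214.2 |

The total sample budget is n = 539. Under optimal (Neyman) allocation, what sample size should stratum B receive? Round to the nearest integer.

Neyman allocation: n_h = n · N_h S_h / Σ N_i S_i, with n = 539.
  stratum A: N_h·S_h = 2200·203.2 = 447040.00
  stratum B: N_h·S_h = 2250·214.2 = 481950.00
Σ N_h S_h = 928990.00
n for stratum B = 539·481950.00/928990.00 = 279.627 → 280

280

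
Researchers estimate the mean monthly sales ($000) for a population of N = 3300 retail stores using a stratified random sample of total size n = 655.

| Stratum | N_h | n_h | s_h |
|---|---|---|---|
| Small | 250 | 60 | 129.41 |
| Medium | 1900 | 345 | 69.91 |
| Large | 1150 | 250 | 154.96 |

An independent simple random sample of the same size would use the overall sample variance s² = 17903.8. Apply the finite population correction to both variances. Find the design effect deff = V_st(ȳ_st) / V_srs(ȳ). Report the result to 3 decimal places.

V̂(ȳ_st) = Σ W_h² (1 − n_h/N_h) s_h²/n_h, with W_h = N_h/N and N = 3300:
  stratum Small: (250/3300)²·(1 − 60/250)·129.41²/60 = 1.21745
  stratum Medium: (1900/3300)²·(1 − 345/1900)·69.91²/345 = 3.8434
  stratum Large: (1150/3300)²·(1 − 250/1150)·154.96²/250 = 9.12876
V_st = 14.1896
V_srs = (1 − 655/3300)·17903.8/655 = 21.9087
deff = V_st / V_srs = 14.1896/21.9087 = 0.6477

deff ≈ 0.648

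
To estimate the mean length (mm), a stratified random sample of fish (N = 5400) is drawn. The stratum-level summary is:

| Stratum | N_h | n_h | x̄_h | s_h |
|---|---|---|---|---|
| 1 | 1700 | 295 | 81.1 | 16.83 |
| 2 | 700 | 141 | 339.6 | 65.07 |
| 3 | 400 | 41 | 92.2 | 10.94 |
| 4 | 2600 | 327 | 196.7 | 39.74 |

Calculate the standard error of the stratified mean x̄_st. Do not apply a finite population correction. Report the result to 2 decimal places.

SE(x̄_st) ≈ 1.32

V̂(x̄_st) = Σ W_h² s_h²/n_h, with W_h = N_h/N and N = 5400:
  stratum 1: (1700/5400)²·16.83²/295 = 0.0951605
  stratum 2: (700/5400)²·65.07²/141 = 0.504604
  stratum 3: (400/5400)²·10.94²/41 = 0.0160171
  stratum 4: (2600/5400)²·39.74²/327 = 1.11961
V̂(x̄_st) = 1.73539
SE(x̄_st) = √1.73539 = 1.31734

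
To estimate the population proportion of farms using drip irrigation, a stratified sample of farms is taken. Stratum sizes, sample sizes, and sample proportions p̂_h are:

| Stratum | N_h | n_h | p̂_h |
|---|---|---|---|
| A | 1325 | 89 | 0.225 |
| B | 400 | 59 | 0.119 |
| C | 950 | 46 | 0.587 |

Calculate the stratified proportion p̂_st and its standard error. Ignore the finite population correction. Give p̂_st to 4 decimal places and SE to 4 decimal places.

N = 2675; stratum weights W_h = N_h/N.
p̂_st = Σ W_h p̂_h = (1325·0.225 + 400·0.119 + 950·0.587)/2675 = 0.33771
V̂(p̂_st) = Σ W_h² p̂_h(1−p̂_h)/(n_h−1):
  stratum A: (1325/2675)²·0.225·0.775/88 = 0.000486167
  stratum B: (400/2675)²·0.119·0.881/58 = 4.04173e-05
  stratum C: (950/2675)²·0.587·0.413/45 = 0.000679478
V̂(p̂_st) = 0.00120606; SE = √V̂ = 0.0347284

p̂_st ≈ 0.3377, SE ≈ 0.0347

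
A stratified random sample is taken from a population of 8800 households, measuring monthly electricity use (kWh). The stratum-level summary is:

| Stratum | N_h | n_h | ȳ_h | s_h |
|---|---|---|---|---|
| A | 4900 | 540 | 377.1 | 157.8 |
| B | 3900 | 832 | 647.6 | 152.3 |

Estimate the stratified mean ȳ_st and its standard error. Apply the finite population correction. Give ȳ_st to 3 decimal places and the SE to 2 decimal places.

ȳ_st = Σ W_h ȳ_h = (4900·377.1 + 3900·647.6)/8800 = 496.98068
V̂(ȳ_st) = Σ W_h² (1 − n_h/N_h) s_h²/n_h, with W_h = N_h/N and N = 8800:
  stratum A: (4900/8800)²·(1 − 540/4900)·157.8²/540 = 12.7215
  stratum B: (3900/8800)²·(1 − 832/3900)·152.3²/832 = 4.30756
V̂(ȳ_st) = 17.029
SE(ȳ_st) = √17.029 = 4.12662

ȳ_st ≈ 496.981, SE ≈ 4.13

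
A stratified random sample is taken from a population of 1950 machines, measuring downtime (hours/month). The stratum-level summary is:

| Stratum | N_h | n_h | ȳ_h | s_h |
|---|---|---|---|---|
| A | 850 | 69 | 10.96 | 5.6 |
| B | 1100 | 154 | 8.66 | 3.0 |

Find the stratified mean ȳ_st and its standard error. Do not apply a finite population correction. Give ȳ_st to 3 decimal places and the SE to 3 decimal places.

ȳ_st ≈ 9.663, SE ≈ 0.324

ȳ_st = Σ W_h ȳ_h = (850·10.96 + 1100·8.66)/1950 = 9.66256
V̂(ȳ_st) = Σ W_h² s_h²/n_h, with W_h = N_h/N and N = 1950:
  stratum A: (850/1950)²·5.6²/69 = 0.0863566
  stratum B: (1100/1950)²·3.0²/154 = 0.0185968
V̂(ȳ_st) = 0.104953
SE(ȳ_st) = √0.104953 = 0.323965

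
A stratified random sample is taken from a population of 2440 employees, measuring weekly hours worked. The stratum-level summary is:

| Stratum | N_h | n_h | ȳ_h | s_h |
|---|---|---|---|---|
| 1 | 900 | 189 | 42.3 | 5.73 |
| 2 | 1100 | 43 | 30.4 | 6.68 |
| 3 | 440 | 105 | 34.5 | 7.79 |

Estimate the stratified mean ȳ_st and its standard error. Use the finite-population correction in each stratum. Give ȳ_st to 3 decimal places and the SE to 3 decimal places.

ȳ_st ≈ 35.529, SE ≈ 0.485

ȳ_st = Σ W_h ȳ_h = (900·42.3 + 1100·30.4 + 440·34.5)/2440 = 35.52869
V̂(ȳ_st) = Σ W_h² (1 − n_h/N_h) s_h²/n_h, with W_h = N_h/N and N = 2440:
  stratum 1: (900/2440)²·(1 − 189/900)·5.73²/189 = 0.0186715
  stratum 2: (1100/2440)²·(1 − 43/1100)·6.68²/43 = 0.202662
  stratum 3: (440/2440)²·(1 − 105/440)·7.79²/105 = 0.0143088
V̂(ȳ_st) = 0.235642
SE(ȳ_st) = √0.235642 = 0.48543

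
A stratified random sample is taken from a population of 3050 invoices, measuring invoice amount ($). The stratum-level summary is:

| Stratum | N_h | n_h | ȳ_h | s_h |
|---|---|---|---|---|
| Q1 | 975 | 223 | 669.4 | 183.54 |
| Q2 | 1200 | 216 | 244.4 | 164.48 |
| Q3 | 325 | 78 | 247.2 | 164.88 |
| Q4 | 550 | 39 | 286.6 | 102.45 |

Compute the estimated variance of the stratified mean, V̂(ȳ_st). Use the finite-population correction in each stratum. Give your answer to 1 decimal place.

V̂(ȳ_st) ≈ 38.9

V̂(ȳ_st) = Σ W_h² (1 − n_h/N_h) s_h²/n_h, with W_h = N_h/N and N = 3050:
  stratum Q1: (975/3050)²·(1 − 223/975)·183.54²/223 = 11.9064
  stratum Q2: (1200/3050)²·(1 − 216/1200)·164.48²/216 = 15.8982
  stratum Q3: (325/3050)²·(1 − 78/325)·164.88²/78 = 3.00761
  stratum Q4: (550/3050)²·(1 − 39/550)·102.45²/39 = 8.13099
V̂(ȳ_st) = 38.9432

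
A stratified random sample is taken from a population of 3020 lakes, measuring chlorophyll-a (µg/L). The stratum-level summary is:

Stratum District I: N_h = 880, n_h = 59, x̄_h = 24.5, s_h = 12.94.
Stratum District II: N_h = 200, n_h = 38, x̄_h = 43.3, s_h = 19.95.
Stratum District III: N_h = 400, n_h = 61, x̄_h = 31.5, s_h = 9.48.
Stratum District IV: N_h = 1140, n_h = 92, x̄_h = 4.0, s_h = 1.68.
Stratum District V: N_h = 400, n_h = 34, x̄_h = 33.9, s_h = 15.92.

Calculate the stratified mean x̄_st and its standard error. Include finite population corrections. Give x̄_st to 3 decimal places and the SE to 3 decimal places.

x̄_st ≈ 20.179, SE ≈ 0.638

x̄_st = Σ W_h x̄_h = (880·24.5 + 200·43.3 + 400·31.5 + 1140·4.0 + 400·33.9)/3020 = 20.17881
V̂(x̄_st) = Σ W_h² (1 − n_h/N_h) s_h²/n_h, with W_h = N_h/N and N = 3020:
  stratum District I: (880/3020)²·(1 − 59/880)·12.94²/59 = 0.224817
  stratum District II: (200/3020)²·(1 − 38/200)·19.95²/38 = 0.0372077
  stratum District III: (400/3020)²·(1 − 61/400)·9.48²/61 = 0.0219045
  stratum District IV: (1140/3020)²·(1 − 92/1140)·1.68²/92 = 0.00401868
  stratum District V: (400/3020)²·(1 − 34/400)·15.92²/34 = 0.119656
V̂(x̄_st) = 0.407604
SE(x̄_st) = √0.407604 = 0.638438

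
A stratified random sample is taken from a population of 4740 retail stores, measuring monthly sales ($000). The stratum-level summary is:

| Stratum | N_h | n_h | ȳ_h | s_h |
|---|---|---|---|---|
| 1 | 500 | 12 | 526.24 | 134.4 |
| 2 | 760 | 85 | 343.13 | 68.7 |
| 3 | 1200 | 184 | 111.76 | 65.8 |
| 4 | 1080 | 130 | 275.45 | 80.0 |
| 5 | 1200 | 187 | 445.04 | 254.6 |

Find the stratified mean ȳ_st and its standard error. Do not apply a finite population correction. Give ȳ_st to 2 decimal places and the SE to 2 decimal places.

ȳ_st = Σ W_h ȳ_h = (500·526.24 + 760·343.13 + 1200·111.76 + 1080·275.45 + 1200·445.04)/4740 = 314.24996
V̂(ȳ_st) = Σ W_h² s_h²/n_h, with W_h = N_h/N and N = 4740:
  stratum 1: (500/4740)²·134.4²/12 = 16.7495
  stratum 2: (760/4740)²·68.7²/85 = 1.42746
  stratum 3: (1200/4740)²·65.8²/184 = 1.50813
  stratum 4: (1080/4740)²·80.0²/130 = 2.5558
  stratum 5: (1200/4740)²·254.6²/187 = 22.2168
V̂(ȳ_st) = 44.4576
SE(ȳ_st) = √44.4576 = 6.66766

ȳ_st ≈ 314.25, SE ≈ 6.67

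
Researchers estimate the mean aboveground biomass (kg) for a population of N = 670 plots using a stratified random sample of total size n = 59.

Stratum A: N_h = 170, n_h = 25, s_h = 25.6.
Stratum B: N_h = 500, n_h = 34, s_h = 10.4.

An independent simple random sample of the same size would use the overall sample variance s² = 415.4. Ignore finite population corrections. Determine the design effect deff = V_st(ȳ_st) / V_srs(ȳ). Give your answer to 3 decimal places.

deff ≈ 0.491

V̂(ȳ_st) = Σ W_h² s_h²/n_h, with W_h = N_h/N and N = 670:
  stratum A: (170/670)²·25.6²/25 = 1.68767
  stratum B: (500/670)²·10.4²/34 = 1.77165
V_st = 3.45932
V_srs = s²/n = 415.4/59 = 7.04068
deff = V_st / V_srs = 3.45932/7.04068 = 0.4913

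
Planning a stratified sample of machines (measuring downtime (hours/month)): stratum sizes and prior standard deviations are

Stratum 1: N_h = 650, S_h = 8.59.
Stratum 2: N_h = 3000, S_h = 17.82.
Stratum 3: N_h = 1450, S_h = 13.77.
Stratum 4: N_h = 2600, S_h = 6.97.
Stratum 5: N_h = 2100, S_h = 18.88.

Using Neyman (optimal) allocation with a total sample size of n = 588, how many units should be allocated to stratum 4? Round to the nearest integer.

78

Neyman allocation: n_h = n · N_h S_h / Σ N_i S_i, with n = 588.
  stratum 1: N_h·S_h = 650·8.59 = 5583.50
  stratum 2: N_h·S_h = 3000·17.82 = 53460.00
  stratum 3: N_h·S_h = 1450·13.77 = 19966.50
  stratum 4: N_h·S_h = 2600·6.97 = 18122.00
  stratum 5: N_h·S_h = 2100·18.88 = 39648.00
Σ N_h S_h = 136780.00
n for stratum 4 = 588·18122.00/136780.00 = 77.904 → 78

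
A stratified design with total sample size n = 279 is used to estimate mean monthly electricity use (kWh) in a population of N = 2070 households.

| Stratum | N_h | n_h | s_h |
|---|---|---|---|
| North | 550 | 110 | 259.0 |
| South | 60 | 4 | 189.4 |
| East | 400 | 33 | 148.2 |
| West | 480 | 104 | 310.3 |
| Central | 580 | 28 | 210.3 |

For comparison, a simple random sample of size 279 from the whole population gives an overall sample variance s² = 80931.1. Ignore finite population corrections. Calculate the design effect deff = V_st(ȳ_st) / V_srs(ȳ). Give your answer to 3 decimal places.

V̂(ȳ_st) = Σ W_h² s_h²/n_h, with W_h = N_h/N and N = 2070:
  stratum North: (550/2070)²·259.0²/110 = 43.0518
  stratum South: (60/2070)²·189.4²/4 = 7.53463
  stratum East: (400/2070)²·148.2²/33 = 24.852
  stratum West: (480/2070)²·310.3²/104 = 49.782
  stratum Central: (580/2070)²·210.3²/28 = 124.004
V_st = 249.224
V_srs = s²/n = 80931.1/279 = 290.076
deff = V_st / V_srs = 249.224/290.076 = 0.8592

deff ≈ 0.859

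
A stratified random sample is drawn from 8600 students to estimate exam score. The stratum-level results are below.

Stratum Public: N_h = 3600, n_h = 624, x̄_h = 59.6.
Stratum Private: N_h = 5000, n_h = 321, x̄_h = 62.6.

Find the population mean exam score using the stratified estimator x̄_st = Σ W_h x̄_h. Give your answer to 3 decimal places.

x̄_st ≈ 61.344

N = Σ N_h = 8600. Stratum weights W_h = N_h/N.
x̄_st = (3600·59.6 + 5000·62.6) / 8600 = 61.34419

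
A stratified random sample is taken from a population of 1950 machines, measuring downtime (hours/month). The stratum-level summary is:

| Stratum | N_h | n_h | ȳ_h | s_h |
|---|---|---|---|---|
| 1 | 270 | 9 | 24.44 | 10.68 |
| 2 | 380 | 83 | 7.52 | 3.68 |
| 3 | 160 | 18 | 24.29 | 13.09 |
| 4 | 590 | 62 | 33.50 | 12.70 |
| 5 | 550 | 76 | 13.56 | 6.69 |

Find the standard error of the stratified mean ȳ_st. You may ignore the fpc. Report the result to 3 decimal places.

V̂(ȳ_st) = Σ W_h² s_h²/n_h, with W_h = N_h/N and N = 1950:
  stratum 1: (270/1950)²·10.68²/9 = 0.242973
  stratum 2: (380/1950)²·3.68²/83 = 0.00619606
  stratum 3: (160/1950)²·13.09²/18 = 0.0640881
  stratum 4: (590/1950)²·12.70²/62 = 0.23815
  stratum 5: (550/1950)²·6.69²/76 = 0.0468484
V̂(ȳ_st) = 0.598256
SE(ȳ_st) = √0.598256 = 0.77347

SE(ȳ_st) ≈ 0.773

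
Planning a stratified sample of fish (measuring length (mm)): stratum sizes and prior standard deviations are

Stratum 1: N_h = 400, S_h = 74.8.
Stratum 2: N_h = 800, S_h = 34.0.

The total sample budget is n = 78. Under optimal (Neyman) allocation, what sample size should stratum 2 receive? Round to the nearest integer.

Neyman allocation: n_h = n · N_h S_h / Σ N_i S_i, with n = 78.
  stratum 1: N_h·S_h = 400·74.8 = 29920.00
  stratum 2: N_h·S_h = 800·34.0 = 27200.00
Σ N_h S_h = 57120.00
n for stratum 2 = 78·27200.00/57120.00 = 37.143 → 37

37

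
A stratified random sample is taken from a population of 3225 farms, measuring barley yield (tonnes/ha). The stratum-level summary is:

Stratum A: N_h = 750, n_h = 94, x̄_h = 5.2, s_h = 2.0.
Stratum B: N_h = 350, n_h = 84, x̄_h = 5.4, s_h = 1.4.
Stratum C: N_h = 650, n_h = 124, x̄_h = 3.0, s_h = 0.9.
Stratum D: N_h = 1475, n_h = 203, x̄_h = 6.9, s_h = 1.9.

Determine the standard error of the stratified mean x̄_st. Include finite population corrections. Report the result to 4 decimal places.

V̂(x̄_st) = Σ W_h² (1 − n_h/N_h) s_h²/n_h, with W_h = N_h/N and N = 3225:
  stratum A: (750/3225)²·(1 − 94/750)·2.0²/94 = 0.00201297
  stratum B: (350/3225)²·(1 − 84/350)·1.4²/84 = 0.000208866
  stratum C: (650/3225)²·(1 − 124/650)·0.9²/124 = 0.000214735
  stratum D: (1475/3225)²·(1 − 203/1475)·1.9²/203 = 0.00320797
V̂(x̄_st) = 0.00564455
SE(x̄_st) = √0.00564455 = 0.0751302

SE(x̄_st) ≈ 0.0751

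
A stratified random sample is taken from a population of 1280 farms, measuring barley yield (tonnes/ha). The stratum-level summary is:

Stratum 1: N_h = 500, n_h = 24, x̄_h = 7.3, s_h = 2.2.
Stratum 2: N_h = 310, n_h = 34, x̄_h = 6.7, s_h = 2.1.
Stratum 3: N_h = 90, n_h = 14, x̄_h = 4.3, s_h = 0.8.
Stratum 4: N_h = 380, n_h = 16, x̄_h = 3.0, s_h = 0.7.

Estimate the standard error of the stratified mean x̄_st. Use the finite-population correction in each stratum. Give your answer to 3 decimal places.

V̂(x̄_st) = Σ W_h² (1 − n_h/N_h) s_h²/n_h, with W_h = N_h/N and N = 1280:
  stratum 1: (500/1280)²·(1 − 24/500)·2.2²/24 = 0.0292948
  stratum 2: (310/1280)²·(1 − 34/310)·2.1²/34 = 0.00677346
  stratum 3: (90/1280)²·(1 − 14/90)·0.8²/14 = 0.000190848
  stratum 4: (380/1280)²·(1 − 16/380)·0.7²/16 = 0.00258548
V̂(x̄_st) = 0.0388446
SE(x̄_st) = √0.0388446 = 0.19709

SE(x̄_st) ≈ 0.197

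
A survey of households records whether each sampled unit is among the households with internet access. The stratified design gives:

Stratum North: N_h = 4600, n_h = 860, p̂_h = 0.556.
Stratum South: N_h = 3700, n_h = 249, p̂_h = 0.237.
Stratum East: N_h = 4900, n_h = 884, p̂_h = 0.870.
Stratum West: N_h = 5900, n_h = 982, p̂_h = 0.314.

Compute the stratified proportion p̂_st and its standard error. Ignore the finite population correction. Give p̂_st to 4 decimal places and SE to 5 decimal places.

p̂_st ≈ 0.5000, SE ≈ 0.00857

N = 19100; stratum weights W_h = N_h/N.
p̂_st = Σ W_h p̂_h = (4600·0.556 + 3700·0.237 + 4900·0.870 + 5900·0.314)/19100 = 0.50001
V̂(p̂_st) = Σ W_h² p̂_h(1−p̂_h)/(n_h−1):
  stratum North: (4600/19100)²·0.556·0.444/859 = 1.66692e-05
  stratum South: (3700/19100)²·0.237·0.763/248 = 2.73626e-05
  stratum East: (4900/19100)²·0.870·0.130/883 = 8.43e-06
  stratum West: (5900/19100)²·0.314·0.686/981 = 2.09518e-05
V̂(p̂_st) = 7.34136e-05; SE = √V̂ = 0.00856817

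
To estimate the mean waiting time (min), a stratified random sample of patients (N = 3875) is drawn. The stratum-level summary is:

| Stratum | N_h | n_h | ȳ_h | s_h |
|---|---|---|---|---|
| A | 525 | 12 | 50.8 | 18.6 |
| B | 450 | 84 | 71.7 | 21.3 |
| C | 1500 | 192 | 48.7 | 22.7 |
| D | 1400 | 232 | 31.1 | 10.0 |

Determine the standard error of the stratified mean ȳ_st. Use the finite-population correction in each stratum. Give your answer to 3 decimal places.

SE(ȳ_st) ≈ 0.987

V̂(ȳ_st) = Σ W_h² (1 − n_h/N_h) s_h²/n_h, with W_h = N_h/N and N = 3875:
  stratum A: (525/3875)²·(1 − 12/525)·18.6²/12 = 0.517104
  stratum B: (450/3875)²·(1 − 84/450)·21.3²/84 = 0.0592421
  stratum C: (1500/3875)²·(1 − 192/1500)·22.7²/192 = 0.350676
  stratum D: (1400/3875)²·(1 − 232/1400)·10.0²/232 = 0.0469396
V̂(ȳ_st) = 0.973962
SE(ȳ_st) = √0.973962 = 0.986895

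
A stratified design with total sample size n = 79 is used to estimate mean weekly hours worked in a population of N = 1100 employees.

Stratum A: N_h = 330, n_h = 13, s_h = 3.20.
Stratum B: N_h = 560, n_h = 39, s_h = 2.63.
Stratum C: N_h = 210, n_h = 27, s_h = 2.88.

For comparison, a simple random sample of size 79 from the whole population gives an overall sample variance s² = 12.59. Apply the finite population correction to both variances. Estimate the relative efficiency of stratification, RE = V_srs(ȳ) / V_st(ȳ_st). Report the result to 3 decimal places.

RE ≈ 1.226

V̂(ȳ_st) = Σ W_h² (1 − n_h/N_h) s_h²/n_h, with W_h = N_h/N and N = 1100:
  stratum A: (330/1100)²·(1 − 13/330)·3.20²/13 = 0.0680996
  stratum B: (560/1100)²·(1 − 39/560)·2.63²/39 = 0.0427649
  stratum C: (210/1100)²·(1 − 27/210)·2.88²/27 = 0.00975677
V_st = 0.120621
V_srs = (1 − 79/1100)·12.59/79 = 0.147922
Relative efficiency = V_srs / V_st = 0.147922/0.120621 = 1.2263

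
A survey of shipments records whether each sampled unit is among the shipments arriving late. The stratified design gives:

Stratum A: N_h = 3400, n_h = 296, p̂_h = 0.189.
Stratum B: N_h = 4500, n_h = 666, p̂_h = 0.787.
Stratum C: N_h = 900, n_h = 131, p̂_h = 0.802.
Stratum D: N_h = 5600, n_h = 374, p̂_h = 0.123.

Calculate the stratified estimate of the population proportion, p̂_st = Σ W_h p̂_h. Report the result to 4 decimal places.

p̂_st ≈ 0.3885

N = 14400; stratum weights W_h = N_h/N.
p̂_st = Σ W_h p̂_h = (3400·0.189 + 4500·0.787 + 900·0.802 + 5600·0.123)/14400 = 0.38852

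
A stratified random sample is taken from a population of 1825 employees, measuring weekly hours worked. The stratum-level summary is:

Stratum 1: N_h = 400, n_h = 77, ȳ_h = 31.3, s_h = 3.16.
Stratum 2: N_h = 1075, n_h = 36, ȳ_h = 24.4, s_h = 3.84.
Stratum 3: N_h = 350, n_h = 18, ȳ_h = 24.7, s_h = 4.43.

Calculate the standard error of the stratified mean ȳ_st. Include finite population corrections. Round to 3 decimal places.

SE(ȳ_st) ≈ 0.425

V̂(ȳ_st) = Σ W_h² (1 − n_h/N_h) s_h²/n_h, with W_h = N_h/N and N = 1825:
  stratum 1: (400/1825)²·(1 − 77/400)·3.16²/77 = 0.0050306
  stratum 2: (1075/1825)²·(1 − 36/1075)·3.84²/36 = 0.137359
  stratum 3: (350/1825)²·(1 − 18/350)·4.43²/18 = 0.0380378
V̂(ȳ_st) = 0.180428
SE(ȳ_st) = √0.180428 = 0.424768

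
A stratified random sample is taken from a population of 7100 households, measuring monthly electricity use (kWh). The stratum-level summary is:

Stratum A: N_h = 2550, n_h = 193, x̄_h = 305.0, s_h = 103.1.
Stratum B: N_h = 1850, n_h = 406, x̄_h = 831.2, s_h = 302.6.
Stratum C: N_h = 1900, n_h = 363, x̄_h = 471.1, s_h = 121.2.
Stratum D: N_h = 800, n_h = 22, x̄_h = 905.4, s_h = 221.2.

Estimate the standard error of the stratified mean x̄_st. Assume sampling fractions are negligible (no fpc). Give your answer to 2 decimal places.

V̂(x̄_st) = Σ W_h² s_h²/n_h, with W_h = N_h/N and N = 7100:
  stratum A: (2550/7100)²·103.1²/193 = 7.10434
  stratum B: (1850/7100)²·302.6²/406 = 15.3122
  stratum C: (1900/7100)²·121.2²/363 = 2.89794
  stratum D: (800/7100)²·221.2²/22 = 28.2365
V̂(x̄_st) = 53.551
SE(x̄_st) = √53.551 = 7.31786

SE(x̄_st) ≈ 7.32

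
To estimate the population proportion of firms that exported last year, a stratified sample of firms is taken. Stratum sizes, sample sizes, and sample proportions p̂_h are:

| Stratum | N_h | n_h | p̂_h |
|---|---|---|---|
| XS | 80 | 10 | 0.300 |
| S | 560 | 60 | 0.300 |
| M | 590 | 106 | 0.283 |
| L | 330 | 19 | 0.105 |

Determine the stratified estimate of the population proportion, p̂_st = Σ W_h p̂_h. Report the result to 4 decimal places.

p̂_st ≈ 0.2523

N = 1560; stratum weights W_h = N_h/N.
p̂_st = Σ W_h p̂_h = (80·0.300 + 560·0.300 + 590·0.283 + 330·0.105)/1560 = 0.25232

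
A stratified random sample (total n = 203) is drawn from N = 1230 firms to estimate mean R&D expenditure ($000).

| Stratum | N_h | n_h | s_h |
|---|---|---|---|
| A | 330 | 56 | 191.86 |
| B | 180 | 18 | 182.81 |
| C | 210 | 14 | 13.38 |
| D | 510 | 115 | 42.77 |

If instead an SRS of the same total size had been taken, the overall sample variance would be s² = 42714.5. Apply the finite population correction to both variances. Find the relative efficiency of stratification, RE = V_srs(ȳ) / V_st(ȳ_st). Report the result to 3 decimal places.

V̂(ȳ_st) = Σ W_h² (1 − n_h/N_h) s_h²/n_h, with W_h = N_h/N and N = 1230:
  stratum A: (330/1230)²·(1 − 56/330)·191.86²/56 = 39.2858
  stratum B: (180/1230)²·(1 − 18/180)·182.81²/18 = 35.7853
  stratum C: (210/1230)²·(1 − 14/210)·13.38²/14 = 0.347896
  stratum D: (510/1230)²·(1 − 115/510)·42.77²/115 = 2.11806
V_st = 77.537
V_srs = (1 − 203/1230)·42714.5/203 = 175.689
Relative efficiency = V_srs / V_st = 175.689/77.537 = 2.2659

RE ≈ 2.266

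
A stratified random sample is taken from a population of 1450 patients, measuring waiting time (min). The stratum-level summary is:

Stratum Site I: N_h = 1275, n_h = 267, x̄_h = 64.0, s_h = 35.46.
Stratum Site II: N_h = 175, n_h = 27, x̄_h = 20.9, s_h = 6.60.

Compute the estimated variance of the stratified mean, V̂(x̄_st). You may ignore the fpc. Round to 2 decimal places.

V̂(x̄_st) = Σ W_h² s_h²/n_h, with W_h = N_h/N and N = 1450:
  stratum Site I: (1275/1450)²·35.46²/267 = 3.64125
  stratum Site II: (175/1450)²·6.60²/27 = 0.0234998
V̂(x̄_st) = 3.66475

V̂(x̄_st) ≈ 3.66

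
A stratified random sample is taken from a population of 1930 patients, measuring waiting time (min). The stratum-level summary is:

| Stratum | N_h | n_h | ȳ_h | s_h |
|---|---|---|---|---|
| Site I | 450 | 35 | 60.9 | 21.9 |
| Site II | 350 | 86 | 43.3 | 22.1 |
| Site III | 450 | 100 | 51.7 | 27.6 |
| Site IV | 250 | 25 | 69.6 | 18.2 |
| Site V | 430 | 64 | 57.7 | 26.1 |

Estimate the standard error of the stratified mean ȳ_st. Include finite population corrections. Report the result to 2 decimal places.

V̂(ȳ_st) = Σ W_h² (1 − n_h/N_h) s_h²/n_h, with W_h = N_h/N and N = 1930:
  stratum Site I: (450/1930)²·(1 − 35/450)·21.9²/35 = 0.687015
  stratum Site II: (350/1930)²·(1 − 86/350)·22.1²/86 = 0.140878
  stratum Site III: (450/1930)²·(1 − 100/450)·27.6²/100 = 0.322095
  stratum Site IV: (250/1930)²·(1 − 25/250)·18.2²/25 = 0.200083
  stratum Site V: (430/1930)²·(1 − 64/430)·26.1²/64 = 0.449714
V̂(ȳ_st) = 1.79978
SE(ȳ_st) = √1.79978 = 1.34156

SE(ȳ_st) ≈ 1.34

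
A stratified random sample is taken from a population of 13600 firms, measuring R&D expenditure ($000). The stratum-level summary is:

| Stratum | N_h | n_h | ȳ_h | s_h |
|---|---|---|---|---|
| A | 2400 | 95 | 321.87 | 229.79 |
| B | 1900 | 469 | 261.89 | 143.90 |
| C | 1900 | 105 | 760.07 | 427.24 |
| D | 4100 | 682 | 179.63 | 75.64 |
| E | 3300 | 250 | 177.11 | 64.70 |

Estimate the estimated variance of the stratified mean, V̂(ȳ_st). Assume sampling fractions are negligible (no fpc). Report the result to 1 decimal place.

V̂(ȳ_st) ≈ 53.8

V̂(ȳ_st) = Σ W_h² s_h²/n_h, with W_h = N_h/N and N = 13600:
  stratum A: (2400/13600)²·229.79²/95 = 17.3095
  stratum B: (1900/13600)²·143.90²/469 = 0.861744
  stratum C: (1900/13600)²·427.24²/105 = 33.93
  stratum D: (4100/13600)²·75.64²/682 = 0.762445
  stratum E: (3300/13600)²·64.70²/250 = 0.985868
V̂(ȳ_st) = 53.8495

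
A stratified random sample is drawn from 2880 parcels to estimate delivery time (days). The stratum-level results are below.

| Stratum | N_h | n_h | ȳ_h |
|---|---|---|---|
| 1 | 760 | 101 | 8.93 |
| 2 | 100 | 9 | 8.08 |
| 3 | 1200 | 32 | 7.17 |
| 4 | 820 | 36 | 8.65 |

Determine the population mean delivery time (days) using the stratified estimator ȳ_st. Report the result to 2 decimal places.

N = Σ N_h = 2880. Stratum weights W_h = N_h/N.
ȳ_st = (760·8.93 + 100·8.08 + 1200·7.17 + 820·8.65) / 2880 = 8.0874

ȳ_st ≈ 8.09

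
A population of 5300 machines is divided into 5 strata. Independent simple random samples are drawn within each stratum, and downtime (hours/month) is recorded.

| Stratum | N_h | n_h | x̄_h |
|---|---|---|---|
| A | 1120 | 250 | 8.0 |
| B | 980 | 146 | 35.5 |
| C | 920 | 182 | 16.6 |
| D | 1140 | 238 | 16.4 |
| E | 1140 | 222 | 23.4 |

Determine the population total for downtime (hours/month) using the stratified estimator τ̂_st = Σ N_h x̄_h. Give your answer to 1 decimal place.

τ̂_st ≈ 104394.0

τ̂_st = Σ N_h x̄_h = 1120·8.0 + 980·35.5 + 920·16.6 + 1140·16.4 + 1140·23.4 = 104394.0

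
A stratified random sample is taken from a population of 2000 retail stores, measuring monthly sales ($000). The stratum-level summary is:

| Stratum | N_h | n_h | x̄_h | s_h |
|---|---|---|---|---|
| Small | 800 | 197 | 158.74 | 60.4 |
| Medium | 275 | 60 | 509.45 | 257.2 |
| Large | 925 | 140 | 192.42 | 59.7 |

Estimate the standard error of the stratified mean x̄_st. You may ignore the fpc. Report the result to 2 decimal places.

SE(x̄_st) ≈ 5.41

V̂(x̄_st) = Σ W_h² s_h²/n_h, with W_h = N_h/N and N = 2000:
  stratum Small: (800/2000)²·60.4²/197 = 2.96297
  stratum Medium: (275/2000)²·257.2²/60 = 20.8447
  stratum Large: (925/2000)²·59.7²/140 = 5.44558
V̂(x̄_st) = 29.2533
SE(x̄_st) = √29.2533 = 5.40863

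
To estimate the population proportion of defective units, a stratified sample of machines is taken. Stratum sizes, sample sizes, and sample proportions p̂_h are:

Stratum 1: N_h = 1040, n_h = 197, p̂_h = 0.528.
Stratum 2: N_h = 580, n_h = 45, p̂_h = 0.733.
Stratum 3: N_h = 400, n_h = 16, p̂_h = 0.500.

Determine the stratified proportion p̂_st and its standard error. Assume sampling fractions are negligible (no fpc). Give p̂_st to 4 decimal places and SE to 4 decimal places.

p̂_st ≈ 0.5813, SE ≈ 0.0368

N = 2020; stratum weights W_h = N_h/N.
p̂_st = Σ W_h p̂_h = (1040·0.528 + 580·0.733 + 400·0.500)/2020 = 0.58132
V̂(p̂_st) = Σ W_h² p̂_h(1−p̂_h)/(n_h−1):
  stratum 1: (1040/2020)²·0.528·0.472/196 = 0.000337042
  stratum 2: (580/2020)²·0.733·0.267/44 = 0.000366704
  stratum 3: (400/2020)²·0.500·0.500/15 = 0.000653531
V̂(p̂_st) = 0.00135728; SE = √V̂ = 0.0368412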